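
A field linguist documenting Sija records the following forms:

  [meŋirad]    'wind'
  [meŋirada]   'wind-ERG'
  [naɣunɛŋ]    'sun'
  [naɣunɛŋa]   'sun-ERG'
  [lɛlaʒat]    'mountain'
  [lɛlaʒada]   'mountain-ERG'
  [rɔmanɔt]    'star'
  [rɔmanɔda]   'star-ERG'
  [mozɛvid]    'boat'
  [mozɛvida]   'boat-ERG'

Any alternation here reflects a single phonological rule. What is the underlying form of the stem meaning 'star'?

'star' shows [t] ~ [d] at the end of the stem ([rɔmanɔt] vs [rɔmanɔda]).
Compare 'wind', with invariant [d] in [meŋirad] and [meŋirada]: an analysis with underlying /d/ and a rule producing [t] in isolation would wrongly predict alternation here too.
Therefore /t/ is basic and [d] is derived by intervocalic voicing (voiceless stops become voiced between vowels).

/rɔmanɔt/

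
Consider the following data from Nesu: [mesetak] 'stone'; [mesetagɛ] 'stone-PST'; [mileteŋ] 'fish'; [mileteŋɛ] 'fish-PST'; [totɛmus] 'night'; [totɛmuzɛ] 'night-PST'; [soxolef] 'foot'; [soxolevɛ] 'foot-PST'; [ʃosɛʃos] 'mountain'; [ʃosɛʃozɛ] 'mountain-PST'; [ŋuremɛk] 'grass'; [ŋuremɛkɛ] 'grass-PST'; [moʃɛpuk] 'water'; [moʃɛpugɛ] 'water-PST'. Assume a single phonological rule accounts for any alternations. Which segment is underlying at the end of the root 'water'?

The stem for 'water' ends in [k] in [moʃɛpuk] but [g] in [moʃɛpugɛ].
If /k/ were underlying and a rule turned it into [g] before the PST suffix, 'grass' would also alternate; but it has [k] in both [ŋuremɛk] and [ŋuremɛkɛ].
So /g/ is underlying, and a rule of word-final obstruent devoicing — voiced obstruents become voiceless word-finally — gives [k].

/g/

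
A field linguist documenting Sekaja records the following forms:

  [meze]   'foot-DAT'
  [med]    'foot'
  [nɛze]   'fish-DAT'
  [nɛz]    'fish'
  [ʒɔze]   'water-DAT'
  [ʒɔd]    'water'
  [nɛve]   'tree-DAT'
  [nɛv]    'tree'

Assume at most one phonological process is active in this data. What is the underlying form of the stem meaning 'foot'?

'foot' shows [z] ~ [d] at the end of the stem ([meze] vs [med]).
Compare 'fish', with invariant [z] in [nɛze] and [nɛz]: an analysis with underlying /z/ and a rule producing [d] in isolation would wrongly predict alternation here too.
The underlying segment must be /d/; voiced stops become fricatives between vowels, yielding [z] there.
The underlying form of 'foot' is therefore /med/.

/med/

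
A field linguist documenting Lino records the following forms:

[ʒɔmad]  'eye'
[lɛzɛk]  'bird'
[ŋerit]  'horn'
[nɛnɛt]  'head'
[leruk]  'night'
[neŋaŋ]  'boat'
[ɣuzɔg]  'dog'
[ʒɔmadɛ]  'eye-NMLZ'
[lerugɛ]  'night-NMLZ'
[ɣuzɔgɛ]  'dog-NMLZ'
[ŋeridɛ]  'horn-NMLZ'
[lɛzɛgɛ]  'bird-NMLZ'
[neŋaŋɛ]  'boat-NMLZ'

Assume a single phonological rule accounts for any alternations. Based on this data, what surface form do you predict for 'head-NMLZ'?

'horn' shows [d] ~ [t] at the end of the stem ([ŋeridɛ] vs [ŋerit]).
Compare 'eye', with invariant [d] in [ʒɔmadɛ] and [ʒɔmad]: an analysis with underlying /d/ and a rule producing [t] in isolation would wrongly predict alternation here too.
So /t/ is underlying, and a rule of intervocalic voicing — voiceless stops become voiced between vowels — gives [d].
From [nɛnɛt] the stem 'head' is /nɛnɛt/; between vowels this yields [nɛnɛdɛ].

[nɛnɛdɛ]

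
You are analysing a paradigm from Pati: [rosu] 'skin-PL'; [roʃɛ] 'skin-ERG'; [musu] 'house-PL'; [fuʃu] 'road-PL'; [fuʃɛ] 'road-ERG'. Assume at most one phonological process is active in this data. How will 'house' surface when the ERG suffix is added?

[muʃɛ]

In [rosu] and [roʃɛ] the final segment of 'skin' alternates: [s] ~ [ʃ].
If /ʃ/ were underlying and a rule turned it into [s] before the PL suffix, 'road' would also alternate; but it has [ʃ] in both [fuʃu] and [fuʃɛ].
So /s/ is underlying, and a rule of palatalization before a front vowel — /s/ becomes palato-alveolar [ʃ] before a front vowel — gives [ʃ].
From [musu] the stem 'house' is /mus/; before a front vowel this yields [muʃɛ].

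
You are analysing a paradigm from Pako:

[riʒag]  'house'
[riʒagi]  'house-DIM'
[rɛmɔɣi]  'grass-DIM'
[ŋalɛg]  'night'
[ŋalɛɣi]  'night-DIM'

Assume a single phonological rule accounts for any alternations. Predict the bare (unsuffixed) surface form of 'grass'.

The stem for 'night' ends in [g] in [ŋalɛg] but [ɣ] in [ŋalɛɣi].
Compare 'house', with invariant [g] in [riʒag] and [riʒagi]: an analysis with underlying /g/ and a rule producing [ɣ] before the DIM suffix would wrongly predict alternation here too.
Therefore /ɣ/ is basic and [g] is derived by word-final hardening (voiced fricatives become stops word-finally).
From [rɛmɔɣi] the stem 'grass' is /rɛmɔɣ/; word-finally this yields [rɛmɔg].

[rɛmɔg]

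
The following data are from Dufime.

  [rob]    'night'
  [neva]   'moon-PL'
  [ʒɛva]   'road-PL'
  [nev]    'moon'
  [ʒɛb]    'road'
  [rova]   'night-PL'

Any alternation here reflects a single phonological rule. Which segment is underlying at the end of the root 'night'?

The stem for 'night' ends in [b] in [rob] but [v] in [rova].
The stem 'moon' ([nev], [neva]) shows [v] unchanged in both environments, so [v] cannot be basic with [b] derived in isolation.
The alternation reflects intervocalic spirantization: voiced stops become fricatives between vowels. /b/ is underlying.

/b/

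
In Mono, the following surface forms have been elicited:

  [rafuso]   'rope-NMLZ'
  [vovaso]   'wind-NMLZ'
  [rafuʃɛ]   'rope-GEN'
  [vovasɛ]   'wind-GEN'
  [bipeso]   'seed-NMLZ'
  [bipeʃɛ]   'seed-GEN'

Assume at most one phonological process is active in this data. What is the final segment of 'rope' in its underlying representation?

The stem for 'rope' ends in [ʃ] in [rafuʃɛ] but [s] in [rafuso].
Compare 'wind', with invariant [s] in [vovasɛ] and [vovaso]: an analysis with underlying /s/ and a rule producing [ʃ] before the GEN suffix would wrongly predict alternation here too.
The alternation reflects depalatalization: palato-alveolar /ʃ/ becomes [s] when no front vowel follows. /ʃ/ is underlying.

/ʃ/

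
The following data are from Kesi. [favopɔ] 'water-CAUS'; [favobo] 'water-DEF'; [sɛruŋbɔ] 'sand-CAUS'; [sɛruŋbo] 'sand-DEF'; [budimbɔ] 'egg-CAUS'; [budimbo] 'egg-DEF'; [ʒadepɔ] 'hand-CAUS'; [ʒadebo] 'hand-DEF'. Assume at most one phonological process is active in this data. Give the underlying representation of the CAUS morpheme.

The CAUS morpheme has two allomorphs, [-bɔ] and [-pɔ].
By contrast the DEF suffix keeps its initial [b] throughout — that segment must be underlying.
So the underlying form is /-pɔ/, and voiceless stops become voiced after a nasal.

/-pɔ/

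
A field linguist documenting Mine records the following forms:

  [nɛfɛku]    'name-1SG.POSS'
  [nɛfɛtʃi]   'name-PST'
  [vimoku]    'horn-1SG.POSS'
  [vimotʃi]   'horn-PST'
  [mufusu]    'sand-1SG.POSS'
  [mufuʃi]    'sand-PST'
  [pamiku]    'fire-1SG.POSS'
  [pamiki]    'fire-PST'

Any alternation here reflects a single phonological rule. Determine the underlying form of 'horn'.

The stem for 'horn' ends in [k] in [vimoku] but [tʃ] in [vimotʃi].
The stem 'fire' ([pamiku], [pamiki]) shows [k] unchanged in both environments, so [k] cannot be basic with [tʃ] derived before the PST suffix.
Therefore /tʃ/ is basic and [k] is derived by depalatalization (palato-alveolar /tʃ/ and /ʃ/ become [k] and [s] when no front vowel follows).
So 'horn' = /vimotʃ/.

/vimotʃ/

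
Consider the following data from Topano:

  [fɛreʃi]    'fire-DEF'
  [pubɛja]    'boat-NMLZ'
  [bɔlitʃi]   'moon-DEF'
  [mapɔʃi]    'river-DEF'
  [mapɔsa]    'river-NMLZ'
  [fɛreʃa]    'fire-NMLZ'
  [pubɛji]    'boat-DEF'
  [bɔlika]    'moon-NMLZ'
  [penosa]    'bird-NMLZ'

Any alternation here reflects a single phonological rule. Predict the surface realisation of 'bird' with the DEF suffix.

The stem for 'river' ends in [s] in [mapɔsa] but [ʃ] in [mapɔʃi].
Compare 'fire', with invariant [ʃ] in [fɛreʃa] and [fɛreʃi]: an analysis with underlying /ʃ/ and a rule producing [s] before the NMLZ suffix would wrongly predict alternation here too.
The underlying segment must be /s/; /k/ and /s/ become palato-alveolar [tʃ] and [ʃ] before a front vowel, yielding [ʃ] there.
The one attested form of 'bird', [penosa], shows underlying /penos/. Applying the same rule before a front vowel gives [penoʃi].

[penoʃi]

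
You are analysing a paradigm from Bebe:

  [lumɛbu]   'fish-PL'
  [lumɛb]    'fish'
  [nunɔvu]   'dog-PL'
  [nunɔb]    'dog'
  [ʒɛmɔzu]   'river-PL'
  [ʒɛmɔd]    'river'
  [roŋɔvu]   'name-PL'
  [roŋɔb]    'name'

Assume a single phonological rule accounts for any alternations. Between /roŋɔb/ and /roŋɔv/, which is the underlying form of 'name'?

'name' shows [v] ~ [b] at the end of the stem ([roŋɔvu] vs [roŋɔb]).
The stem 'fish' ([lumɛbu], [lumɛb]) shows [b] unchanged in both environments, so [b] cannot be basic with [v] derived before the PL suffix.
Therefore /v/ is basic and [b] is derived by word-final hardening (voiced fricatives become stops word-finally).

/roŋɔv/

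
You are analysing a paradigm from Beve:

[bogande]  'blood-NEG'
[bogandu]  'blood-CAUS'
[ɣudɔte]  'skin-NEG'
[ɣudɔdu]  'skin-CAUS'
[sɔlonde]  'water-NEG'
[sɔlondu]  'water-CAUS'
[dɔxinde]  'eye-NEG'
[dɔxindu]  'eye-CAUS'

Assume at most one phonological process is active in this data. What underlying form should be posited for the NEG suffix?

/-te/

The NEG morpheme has two allomorphs, [-de] and [-te].
The CAUS suffix, which begins with [d], is invariant after every stem; so [d] is not altered by any rule here.
So the underlying form is /-te/, and voiceless stops become voiced after a nasal.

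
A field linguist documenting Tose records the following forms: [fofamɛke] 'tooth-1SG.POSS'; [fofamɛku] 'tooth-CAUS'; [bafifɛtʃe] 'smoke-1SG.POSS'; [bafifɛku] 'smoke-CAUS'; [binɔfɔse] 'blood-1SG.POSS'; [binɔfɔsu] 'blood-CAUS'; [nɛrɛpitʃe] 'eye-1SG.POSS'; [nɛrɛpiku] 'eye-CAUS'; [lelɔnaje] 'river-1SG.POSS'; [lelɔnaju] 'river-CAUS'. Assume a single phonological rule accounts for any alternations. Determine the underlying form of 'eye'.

In [nɛrɛpitʃe] and [nɛrɛpiku] the final segment of 'eye' alternates: [tʃ] ~ [k].
But 'tooth' keeps [k] in both environments ([fofamɛke], [fofamɛku]), so there is no rule changing /k/ to [tʃ] before the 1SG.POSS suffix.
The underlying segment must be /tʃ/; palato-alveolar /tʃ/ becomes [k] when no front vowel follows, yielding [k] there.
The underlying form of 'eye' is therefore /nɛrɛpitʃ/.

/nɛrɛpitʃ/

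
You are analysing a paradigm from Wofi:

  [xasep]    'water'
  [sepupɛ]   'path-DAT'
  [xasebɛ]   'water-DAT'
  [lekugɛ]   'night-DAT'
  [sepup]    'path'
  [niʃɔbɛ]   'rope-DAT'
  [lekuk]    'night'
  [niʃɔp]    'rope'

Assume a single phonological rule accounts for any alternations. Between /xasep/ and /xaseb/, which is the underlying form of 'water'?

In [xasep] and [xasebɛ] the final segment of 'water' alternates: [p] ~ [b].
Compare 'path', with invariant [p] in [sepup] and [sepupɛ]: an analysis with underlying /p/ and a rule producing [b] before the DAT suffix would wrongly predict alternation here too.
The alternation reflects word-final obstruent devoicing: voiced obstruents become voiceless word-finally. /b/ is underlying.

/xaseb/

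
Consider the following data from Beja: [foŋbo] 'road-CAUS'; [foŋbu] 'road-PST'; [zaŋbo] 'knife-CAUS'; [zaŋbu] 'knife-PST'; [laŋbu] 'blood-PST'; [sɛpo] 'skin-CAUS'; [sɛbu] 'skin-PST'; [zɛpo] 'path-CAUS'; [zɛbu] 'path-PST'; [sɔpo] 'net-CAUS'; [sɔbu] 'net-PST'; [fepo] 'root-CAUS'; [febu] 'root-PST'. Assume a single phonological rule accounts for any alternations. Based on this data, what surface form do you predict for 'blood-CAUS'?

[laŋbo]

The CAUS suffix surfaces as [-bo] and [-po], depending on the final segment of the stem.
By contrast the PST suffix keeps its initial [b] throughout — that segment must be underlying.
The CAUS suffix is therefore /-po/ underlyingly, with post-nasal voicing: voiceless stops become voiced after a nasal.
After 'blood', which ends in a nasal, the suffix surfaces as [-bo], giving [laŋbo].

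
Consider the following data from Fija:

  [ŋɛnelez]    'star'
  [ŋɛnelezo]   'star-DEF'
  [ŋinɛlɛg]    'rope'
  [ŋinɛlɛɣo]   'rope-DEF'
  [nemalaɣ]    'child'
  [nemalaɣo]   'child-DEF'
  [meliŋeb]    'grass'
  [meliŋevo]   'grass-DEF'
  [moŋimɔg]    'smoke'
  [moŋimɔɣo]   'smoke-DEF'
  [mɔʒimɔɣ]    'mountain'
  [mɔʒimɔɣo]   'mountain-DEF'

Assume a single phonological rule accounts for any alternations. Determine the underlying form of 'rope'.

The stem for 'rope' ends in [g] in [ŋinɛlɛg] but [ɣ] in [ŋinɛlɛɣo].
But 'mountain' keeps [ɣ] in both environments ([mɔʒimɔɣ], [mɔʒimɔɣo]), so there is no rule changing /ɣ/ to [g] in isolation.
So /g/ is underlying, and a rule of intervocalic spirantization — voiced stops become fricatives between vowels — gives [ɣ].
Hence 'rope' is /ŋinɛlɛg/ underlyingly.

/ŋinɛlɛg/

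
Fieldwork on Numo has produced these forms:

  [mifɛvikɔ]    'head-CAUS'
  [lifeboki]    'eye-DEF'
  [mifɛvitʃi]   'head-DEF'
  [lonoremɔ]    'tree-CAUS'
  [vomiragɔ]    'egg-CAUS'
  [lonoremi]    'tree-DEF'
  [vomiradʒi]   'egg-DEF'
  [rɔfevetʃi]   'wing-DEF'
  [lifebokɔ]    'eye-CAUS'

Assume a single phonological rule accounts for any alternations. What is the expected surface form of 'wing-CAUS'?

In [mifɛvitʃi] and [mifɛvikɔ] the final segment of 'head' alternates: [tʃ] ~ [k].
Compare 'eye', with invariant [k] in [lifeboki] and [lifebokɔ]: an analysis with underlying /k/ and a rule producing [tʃ] before the DEF suffix would wrongly predict alternation here too.
The underlying segment must be /tʃ/; palato-alveolar /tʃ/ and /dʒ/ become [k] and [g] when no front vowel follows, yielding [k] there.
From [rɔfevetʃi] the stem 'wing' is /rɔfevetʃ/; when no front vowel follows this yields [rɔfevekɔ].

[rɔfevekɔ]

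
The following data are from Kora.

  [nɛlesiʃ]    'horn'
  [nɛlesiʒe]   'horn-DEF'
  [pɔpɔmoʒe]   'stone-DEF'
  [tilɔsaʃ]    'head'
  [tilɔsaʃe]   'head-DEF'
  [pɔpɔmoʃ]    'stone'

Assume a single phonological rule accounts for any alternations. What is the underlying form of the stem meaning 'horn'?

In [nɛlesiʃ] and [nɛlesiʒe] the final segment of 'horn' alternates: [ʃ] ~ [ʒ].
If /ʃ/ were underlying and a rule turned it into [ʒ] before the DEF suffix, 'head' would also alternate; but it has [ʃ] in both [tilɔsaʃ] and [tilɔsaʃe].
Therefore /ʒ/ is basic and [ʃ] is derived by word-final obstruent devoicing (voiced obstruents become voiceless word-finally).

/nɛlesiʒ/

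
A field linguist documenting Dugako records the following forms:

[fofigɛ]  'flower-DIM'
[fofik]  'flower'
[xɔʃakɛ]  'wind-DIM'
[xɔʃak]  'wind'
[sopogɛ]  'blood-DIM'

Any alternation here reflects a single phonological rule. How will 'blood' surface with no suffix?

'flower' shows [g] ~ [k] at the end of the stem ([fofigɛ] vs [fofik]).
But 'wind' keeps [k] in both environments ([xɔʃakɛ], [xɔʃak]), so there is no rule changing /k/ to [g] before the DIM suffix.
The alternation reflects word-final obstruent devoicing: voiced obstruents become voiceless word-finally. /g/ is underlying.
The one attested form of 'blood', [sopogɛ], shows underlying /sopog/. Applying the same rule word-finally gives [sopok].

[sopok]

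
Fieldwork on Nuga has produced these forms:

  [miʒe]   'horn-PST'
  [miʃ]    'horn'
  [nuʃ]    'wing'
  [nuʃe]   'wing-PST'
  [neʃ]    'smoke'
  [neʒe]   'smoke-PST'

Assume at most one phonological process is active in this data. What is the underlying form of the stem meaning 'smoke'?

/neʒ/

The stem for 'smoke' ends in [ʃ] in [neʃ] but [ʒ] in [neʒe].
If /ʃ/ were underlying and a rule turned it into [ʒ] before the PST suffix, 'wing' would also alternate; but it has [ʃ] in both [nuʃ] and [nuʃe].
Therefore /ʒ/ is basic and [ʃ] is derived by word-final obstruent devoicing (voiced obstruents become voiceless word-finally).
The underlying form of 'smoke' is therefore /neʒ/.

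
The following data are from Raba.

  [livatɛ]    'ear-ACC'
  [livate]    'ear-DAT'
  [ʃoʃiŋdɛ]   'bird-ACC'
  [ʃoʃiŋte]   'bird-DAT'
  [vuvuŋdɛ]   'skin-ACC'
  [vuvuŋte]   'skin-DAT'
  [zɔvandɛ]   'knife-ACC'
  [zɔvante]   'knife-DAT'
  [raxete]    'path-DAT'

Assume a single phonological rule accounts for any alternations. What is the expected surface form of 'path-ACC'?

[raxetɛ]

The ACC morpheme has two allomorphs, [-dɛ] and [-tɛ].
The DAT suffix, which begins with [t], is invariant after every stem; so [t] is not altered by any rule here.
So the underlying form is /-dɛ/, and voiced stops become voiceless after a vowel.
After 'path', which ends in a vowel, the suffix surfaces as [-tɛ], giving [raxetɛ].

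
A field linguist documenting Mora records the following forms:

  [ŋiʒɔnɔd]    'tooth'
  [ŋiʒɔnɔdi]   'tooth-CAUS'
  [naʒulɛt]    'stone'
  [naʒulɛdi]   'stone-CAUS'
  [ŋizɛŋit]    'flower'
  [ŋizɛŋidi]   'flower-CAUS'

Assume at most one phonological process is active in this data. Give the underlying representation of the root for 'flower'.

/ŋizɛŋit/

The stem for 'flower' ends in [t] in [ŋizɛŋit] but [d] in [ŋizɛŋidi].
The stem 'tooth' ([ŋiʒɔnɔd], [ŋiʒɔnɔdi]) shows [d] unchanged in both environments, so [d] cannot be basic with [t] derived in isolation.
So /t/ is underlying, and a rule of intervocalic voicing — voiceless stops become voiced between vowels — gives [d].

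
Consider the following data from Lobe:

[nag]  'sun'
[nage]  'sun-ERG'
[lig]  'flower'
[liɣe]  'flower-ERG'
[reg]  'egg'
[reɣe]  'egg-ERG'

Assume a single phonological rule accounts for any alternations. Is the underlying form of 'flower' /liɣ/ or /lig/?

/liɣ/

In [lig] and [liɣe] the final segment of 'flower' alternates: [g] ~ [ɣ].
But 'sun' keeps [g] in both environments ([nag], [nage]), so there is no rule changing /g/ to [ɣ] before the ERG suffix.
So /ɣ/ is underlying, and a rule of word-final hardening — voiced fricatives become stops word-finally — gives [g].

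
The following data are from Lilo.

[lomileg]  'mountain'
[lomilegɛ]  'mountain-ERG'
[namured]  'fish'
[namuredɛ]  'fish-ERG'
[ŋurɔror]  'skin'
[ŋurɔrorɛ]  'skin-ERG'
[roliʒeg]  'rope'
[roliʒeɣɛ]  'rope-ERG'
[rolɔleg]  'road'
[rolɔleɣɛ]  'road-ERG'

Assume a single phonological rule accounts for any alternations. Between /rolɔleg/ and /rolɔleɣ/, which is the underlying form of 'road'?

/rolɔleɣ/

In [rolɔleg] and [rolɔleɣɛ] the final segment of 'road' alternates: [g] ~ [ɣ].
The stem 'mountain' ([lomileg], [lomilegɛ]) shows [g] unchanged in both environments, so [g] cannot be basic with [ɣ] derived before the ERG suffix.
The underlying segment must be /ɣ/; voiced fricatives become stops word-finally, yielding [g] there.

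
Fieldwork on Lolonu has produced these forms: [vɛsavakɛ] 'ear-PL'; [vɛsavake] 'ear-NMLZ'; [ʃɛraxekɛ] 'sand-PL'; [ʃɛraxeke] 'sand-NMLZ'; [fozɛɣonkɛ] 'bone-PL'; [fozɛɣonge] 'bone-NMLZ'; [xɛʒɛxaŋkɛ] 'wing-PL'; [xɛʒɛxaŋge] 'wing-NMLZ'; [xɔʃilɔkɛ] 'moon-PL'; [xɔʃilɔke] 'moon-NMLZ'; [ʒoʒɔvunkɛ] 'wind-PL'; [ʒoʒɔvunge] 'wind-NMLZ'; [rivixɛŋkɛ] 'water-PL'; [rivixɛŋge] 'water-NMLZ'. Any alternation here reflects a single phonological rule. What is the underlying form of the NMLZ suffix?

/-ge/

The NMLZ morpheme has two allomorphs, [-ge] and [-ke].
By contrast the PL suffix keeps its initial [k] throughout — that segment must be underlying.
The NMLZ suffix is therefore /-ge/ underlyingly, with post-vocalic devoicing: voiced stops become voiceless after a vowel.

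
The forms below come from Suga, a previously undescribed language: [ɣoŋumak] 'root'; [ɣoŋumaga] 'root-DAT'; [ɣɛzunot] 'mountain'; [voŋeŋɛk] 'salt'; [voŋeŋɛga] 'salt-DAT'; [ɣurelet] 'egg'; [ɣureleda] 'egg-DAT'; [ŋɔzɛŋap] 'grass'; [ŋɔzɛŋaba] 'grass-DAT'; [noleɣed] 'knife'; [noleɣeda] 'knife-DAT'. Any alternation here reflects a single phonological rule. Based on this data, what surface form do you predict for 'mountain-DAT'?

[ɣɛzunoda]

The root 'egg' surfaces as [ɣurelet] and [ɣureleda], with a stem-final [t] ~ [d] alternation.
Compare 'knife', with invariant [d] in [noleɣed] and [noleɣeda]: an analysis with underlying /d/ and a rule producing [t] in isolation would wrongly predict alternation here too.
The alternation reflects intervocalic voicing: voiceless stops become voiced between vowels. /t/ is underlying.
From [ɣɛzunot] the stem 'mountain' is /ɣɛzunot/; between vowels this yields [ɣɛzunoda].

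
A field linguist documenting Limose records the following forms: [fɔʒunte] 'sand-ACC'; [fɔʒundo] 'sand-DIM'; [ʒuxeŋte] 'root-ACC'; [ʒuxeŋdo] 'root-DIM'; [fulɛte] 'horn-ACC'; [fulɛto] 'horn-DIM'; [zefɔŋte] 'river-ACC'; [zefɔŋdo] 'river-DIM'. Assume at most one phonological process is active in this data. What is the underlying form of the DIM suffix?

The DIM suffix surfaces as [-do] and [-to], depending on the final segment of the stem.
By contrast the ACC suffix keeps its initial [t] throughout — that segment must be underlying.
The DIM suffix is therefore /-do/ underlyingly, with post-vocalic devoicing: voiced stops become voiceless after a vowel.

/-do/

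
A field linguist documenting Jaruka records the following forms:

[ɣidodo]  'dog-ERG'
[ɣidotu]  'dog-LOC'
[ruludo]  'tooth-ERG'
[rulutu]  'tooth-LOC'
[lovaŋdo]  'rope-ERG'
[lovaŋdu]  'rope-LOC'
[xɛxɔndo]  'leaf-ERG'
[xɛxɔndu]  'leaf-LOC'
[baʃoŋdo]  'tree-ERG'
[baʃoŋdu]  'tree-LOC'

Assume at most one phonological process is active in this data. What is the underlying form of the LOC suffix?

/-tu/

The LOC suffix surfaces as [-du] and [-tu], depending on the final segment of the stem.
By contrast the ERG suffix keeps its initial [d] throughout — that segment must be underlying.
So the underlying form is /-tu/, and voiceless stops become voiced after a nasal.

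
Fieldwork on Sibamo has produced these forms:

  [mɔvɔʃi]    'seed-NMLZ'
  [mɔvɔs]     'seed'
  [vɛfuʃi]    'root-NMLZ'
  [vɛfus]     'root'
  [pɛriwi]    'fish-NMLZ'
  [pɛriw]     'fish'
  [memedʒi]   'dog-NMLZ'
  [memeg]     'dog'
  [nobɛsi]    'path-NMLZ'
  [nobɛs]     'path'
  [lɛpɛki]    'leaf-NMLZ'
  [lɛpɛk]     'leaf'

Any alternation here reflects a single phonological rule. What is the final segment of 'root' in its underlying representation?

/ʃ/

The stem for 'root' ends in [ʃ] in [vɛfuʃi] but [s] in [vɛfus].
But 'path' keeps [s] in both environments ([nobɛsi], [nobɛs]), so there is no rule changing /s/ to [ʃ] before the NMLZ suffix.
The alternation reflects depalatalization: palato-alveolar /dʒ/ and /ʃ/ become [g] and [s] when no front vowel follows. /ʃ/ is underlying.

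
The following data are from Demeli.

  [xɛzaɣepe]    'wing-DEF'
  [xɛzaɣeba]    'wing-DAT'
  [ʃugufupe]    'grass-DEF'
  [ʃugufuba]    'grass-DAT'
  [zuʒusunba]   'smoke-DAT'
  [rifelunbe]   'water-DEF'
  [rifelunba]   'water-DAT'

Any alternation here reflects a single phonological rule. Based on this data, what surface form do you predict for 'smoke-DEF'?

The DEF suffix surfaces as [-be] and [-pe], depending on the final segment of the stem.
The DAT suffix, which begins with [b], is invariant after every stem; so [b] is not altered by any rule here.
So the underlying form is /-pe/, and voiceless stops become voiced after a nasal.
After 'smoke', which ends in a nasal, the suffix surfaces as [-be], giving [zuʒusunbe].

[zuʒusunbe]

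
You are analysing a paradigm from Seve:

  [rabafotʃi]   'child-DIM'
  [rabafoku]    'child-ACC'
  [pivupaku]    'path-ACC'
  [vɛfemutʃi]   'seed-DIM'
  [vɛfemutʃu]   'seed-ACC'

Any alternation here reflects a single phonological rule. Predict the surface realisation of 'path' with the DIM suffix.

[pivupatʃi]

'child' shows [tʃ] ~ [k] at the end of the stem ([rabafotʃi] vs [rabafoku]).
But 'seed' keeps [tʃ] in both environments ([vɛfemutʃi], [vɛfemutʃu]), so there is no rule changing /tʃ/ to [k] before the ACC suffix.
Therefore /k/ is basic and [tʃ] is derived by palatalization before a front vowel (/k/ becomes palato-alveolar [tʃ] before a front vowel).
From [pivupaku] the stem 'path' is /pivupak/; before a front vowel this yields [pivupatʃi].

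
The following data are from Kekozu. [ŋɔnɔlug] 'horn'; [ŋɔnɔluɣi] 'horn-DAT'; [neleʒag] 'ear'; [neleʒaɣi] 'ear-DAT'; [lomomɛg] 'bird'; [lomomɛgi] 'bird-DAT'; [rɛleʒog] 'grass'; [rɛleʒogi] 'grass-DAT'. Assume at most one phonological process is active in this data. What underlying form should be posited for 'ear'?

In [neleʒag] and [neleʒaɣi] the final segment of 'ear' alternates: [g] ~ [ɣ].
Compare 'bird', with invariant [g] in [lomomɛg] and [lomomɛgi]: an analysis with underlying /g/ and a rule producing [ɣ] before the DAT suffix would wrongly predict alternation here too.
The alternation reflects word-final hardening: voiced fricatives become stops word-finally. /ɣ/ is underlying.
Hence 'ear' is /neleʒaɣ/ underlyingly.

/neleʒaɣ/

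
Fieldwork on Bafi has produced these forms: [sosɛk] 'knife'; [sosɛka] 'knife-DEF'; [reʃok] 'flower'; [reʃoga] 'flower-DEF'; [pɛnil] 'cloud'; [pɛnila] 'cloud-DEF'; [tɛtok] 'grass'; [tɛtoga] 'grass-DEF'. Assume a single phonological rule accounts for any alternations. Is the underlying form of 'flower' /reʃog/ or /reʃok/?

In [reʃok] and [reʃoga] the final segment of 'flower' alternates: [k] ~ [g].
The stem 'knife' ([sosɛk], [sosɛka]) shows [k] unchanged in both environments, so [k] cannot be basic with [g] derived before the DEF suffix.
Therefore /g/ is basic and [k] is derived by word-final obstruent devoicing (voiced obstruents become voiceless word-finally).

/reʃog/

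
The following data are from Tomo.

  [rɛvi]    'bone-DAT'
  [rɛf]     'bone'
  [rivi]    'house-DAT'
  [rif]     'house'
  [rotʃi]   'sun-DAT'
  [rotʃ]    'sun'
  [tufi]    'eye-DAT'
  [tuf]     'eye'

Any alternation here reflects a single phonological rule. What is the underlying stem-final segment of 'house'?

/v/

The root 'house' surfaces as [rivi] and [rif], with a stem-final [v] ~ [f] alternation.
But 'eye' keeps [f] in both environments ([tufi], [tuf]), so there is no rule changing /f/ to [v] before the DAT suffix.
The alternation reflects word-final obstruent devoicing: voiced obstruents become voiceless word-finally. /v/ is underlying.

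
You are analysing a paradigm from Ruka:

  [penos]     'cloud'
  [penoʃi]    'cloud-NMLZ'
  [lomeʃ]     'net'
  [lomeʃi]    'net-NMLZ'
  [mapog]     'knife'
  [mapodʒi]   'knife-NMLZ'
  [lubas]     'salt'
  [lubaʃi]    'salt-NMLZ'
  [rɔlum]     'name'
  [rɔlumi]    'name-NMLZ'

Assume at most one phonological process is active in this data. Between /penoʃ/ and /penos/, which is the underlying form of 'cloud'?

/penos/

In [penos] and [penoʃi] the final segment of 'cloud' alternates: [s] ~ [ʃ].
If /ʃ/ were underlying and a rule turned it into [s] in isolation, 'net' would also alternate; but it has [ʃ] in both [lomeʃ] and [lomeʃi].
The underlying segment must be /s/; /g/ and /s/ become palato-alveolar [dʒ] and [ʃ] before a front vowel, yielding [ʃ] there.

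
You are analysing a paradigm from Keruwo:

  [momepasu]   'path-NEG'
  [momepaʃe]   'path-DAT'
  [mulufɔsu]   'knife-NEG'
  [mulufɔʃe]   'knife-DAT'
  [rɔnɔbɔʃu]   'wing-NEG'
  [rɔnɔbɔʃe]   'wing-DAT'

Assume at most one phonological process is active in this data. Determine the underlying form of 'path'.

/momepas/

In [momepasu] and [momepaʃe] the final segment of 'path' alternates: [s] ~ [ʃ].
But 'wing' keeps [ʃ] in both environments ([rɔnɔbɔʃu], [rɔnɔbɔʃe]), so there is no rule changing /ʃ/ to [s] before the NEG suffix.
The underlying segment must be /s/; /s/ becomes palato-alveolar [ʃ] before a front vowel, yielding [ʃ] there.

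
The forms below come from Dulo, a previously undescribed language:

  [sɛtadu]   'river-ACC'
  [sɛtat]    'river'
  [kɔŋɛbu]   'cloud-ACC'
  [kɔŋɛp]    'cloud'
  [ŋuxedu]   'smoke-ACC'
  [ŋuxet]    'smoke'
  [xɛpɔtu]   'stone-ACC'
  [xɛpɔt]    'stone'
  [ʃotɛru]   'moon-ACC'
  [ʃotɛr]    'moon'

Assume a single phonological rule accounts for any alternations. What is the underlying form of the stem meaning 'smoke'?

/ŋuxed/

The root 'smoke' surfaces as [ŋuxedu] and [ŋuxet], with a stem-final [d] ~ [t] alternation.
The stem 'stone' ([xɛpɔtu], [xɛpɔt]) shows [t] unchanged in both environments, so [t] cannot be basic with [d] derived before the ACC suffix.
The underlying segment must be /d/; voiced obstruents become voiceless word-finally, yielding [t] there.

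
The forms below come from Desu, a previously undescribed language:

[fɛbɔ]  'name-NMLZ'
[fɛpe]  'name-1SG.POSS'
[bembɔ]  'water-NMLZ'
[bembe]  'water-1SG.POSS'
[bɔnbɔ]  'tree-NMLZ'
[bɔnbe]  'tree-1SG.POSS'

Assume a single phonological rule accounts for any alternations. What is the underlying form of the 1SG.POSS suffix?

The 1SG.POSS suffix surfaces as [-be] and [-pe], depending on the final segment of the stem.
By contrast the NMLZ suffix keeps its initial [b] throughout — that segment must be underlying.
So the underlying form is /-pe/, and voiceless stops become voiced after a nasal.

/-pe/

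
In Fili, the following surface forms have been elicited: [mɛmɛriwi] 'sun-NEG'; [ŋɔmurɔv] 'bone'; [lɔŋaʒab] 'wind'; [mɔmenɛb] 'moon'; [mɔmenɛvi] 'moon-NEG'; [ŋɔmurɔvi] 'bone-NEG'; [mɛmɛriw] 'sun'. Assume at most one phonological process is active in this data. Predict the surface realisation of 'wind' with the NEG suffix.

[lɔŋaʒavi]

The stem for 'moon' ends in [b] in [mɔmenɛb] but [v] in [mɔmenɛvi].
If /v/ were underlying and a rule turned it into [b] in isolation, 'bone' would also alternate; but it has [v] in both [ŋɔmurɔv] and [ŋɔmurɔvi].
The underlying segment must be /b/; voiced stops become fricatives between vowels, yielding [v] there.
From [lɔŋaʒab] the stem 'wind' is /lɔŋaʒab/; between vowels this yields [lɔŋaʒavi].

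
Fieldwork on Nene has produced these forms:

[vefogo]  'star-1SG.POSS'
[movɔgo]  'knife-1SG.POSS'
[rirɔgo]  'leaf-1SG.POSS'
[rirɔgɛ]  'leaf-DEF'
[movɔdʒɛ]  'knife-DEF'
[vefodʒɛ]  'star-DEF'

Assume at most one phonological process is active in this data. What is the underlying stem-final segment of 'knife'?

/dʒ/

The stem for 'knife' ends in [dʒ] in [movɔdʒɛ] but [g] in [movɔgo].
Compare 'leaf', with invariant [g] in [rirɔgɛ] and [rirɔgo]: an analysis with underlying /g/ and a rule producing [dʒ] before the DEF suffix would wrongly predict alternation here too.
Therefore /dʒ/ is basic and [g] is derived by depalatalization (palato-alveolar /dʒ/ becomes [g] when no front vowel follows).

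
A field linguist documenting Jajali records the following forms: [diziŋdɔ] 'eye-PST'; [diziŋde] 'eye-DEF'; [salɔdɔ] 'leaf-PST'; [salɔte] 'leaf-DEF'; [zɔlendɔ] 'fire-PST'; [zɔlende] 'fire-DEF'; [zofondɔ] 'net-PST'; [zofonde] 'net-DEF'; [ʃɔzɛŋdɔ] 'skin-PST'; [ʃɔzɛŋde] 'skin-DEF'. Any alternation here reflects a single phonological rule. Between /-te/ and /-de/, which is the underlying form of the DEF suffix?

/-te/

The DEF suffix surfaces as [-de] and [-te], depending on the final segment of the stem.
By contrast the PST suffix keeps its initial [d] throughout — that segment must be underlying.
The DEF suffix is therefore /-te/ underlyingly, with post-nasal voicing: voiceless stops become voiced after a nasal.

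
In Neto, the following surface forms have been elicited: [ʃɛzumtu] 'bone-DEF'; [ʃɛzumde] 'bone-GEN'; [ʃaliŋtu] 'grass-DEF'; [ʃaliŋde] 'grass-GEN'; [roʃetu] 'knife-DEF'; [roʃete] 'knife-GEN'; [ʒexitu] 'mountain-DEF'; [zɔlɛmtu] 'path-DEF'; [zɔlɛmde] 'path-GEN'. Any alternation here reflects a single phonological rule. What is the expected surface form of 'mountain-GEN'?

The GEN morpheme has two allomorphs, [-de] and [-te].
By contrast the DEF suffix keeps its initial [t] throughout — that segment must be underlying.
So the underlying form is /-de/, and voiced stops become voiceless after a vowel.
After 'mountain', which ends in a vowel, the suffix surfaces as [-te], giving [ʒexite].

[ʒexite]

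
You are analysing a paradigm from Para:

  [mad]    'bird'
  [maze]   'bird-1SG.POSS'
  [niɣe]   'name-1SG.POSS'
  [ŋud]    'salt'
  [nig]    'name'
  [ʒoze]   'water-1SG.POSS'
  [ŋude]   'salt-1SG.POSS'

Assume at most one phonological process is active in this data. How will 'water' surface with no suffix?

[ʒod]

The root 'bird' surfaces as [mad] and [maze], with a stem-final [d] ~ [z] alternation.
But 'salt' keeps [d] in both environments ([ŋud], [ŋude]), so there is no rule changing /d/ to [z] before the 1SG.POSS suffix.
The alternation reflects word-final hardening: voiced fricatives become stops word-finally. /z/ is underlying.
The one attested form of 'water', [ʒoze], shows underlying /ʒoz/. Applying the same rule word-finally gives [ʒod].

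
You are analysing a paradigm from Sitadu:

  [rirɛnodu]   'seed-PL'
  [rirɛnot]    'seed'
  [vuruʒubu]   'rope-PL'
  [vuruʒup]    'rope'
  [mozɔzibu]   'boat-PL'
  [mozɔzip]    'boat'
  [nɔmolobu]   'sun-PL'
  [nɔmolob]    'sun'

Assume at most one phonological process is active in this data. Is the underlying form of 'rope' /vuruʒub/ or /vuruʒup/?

/vuruʒup/

'rope' shows [b] ~ [p] at the end of the stem ([vuruʒubu] vs [vuruʒup]).
Compare 'sun', with invariant [b] in [nɔmolobu] and [nɔmolob]: an analysis with underlying /b/ and a rule producing [p] in isolation would wrongly predict alternation here too.
So /p/ is underlying, and a rule of intervocalic voicing — voiceless stops become voiced between vowels — gives [b].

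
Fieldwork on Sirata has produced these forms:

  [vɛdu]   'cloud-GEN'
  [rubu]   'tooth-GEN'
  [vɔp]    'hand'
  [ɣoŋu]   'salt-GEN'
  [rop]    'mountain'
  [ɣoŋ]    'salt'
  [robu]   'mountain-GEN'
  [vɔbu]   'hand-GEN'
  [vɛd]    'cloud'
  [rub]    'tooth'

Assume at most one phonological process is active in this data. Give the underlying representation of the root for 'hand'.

The stem for 'hand' ends in [p] in [vɔp] but [b] in [vɔbu].
If /b/ were underlying and a rule turned it into [p] in isolation, 'tooth' would also alternate; but it has [b] in both [rub] and [rubu].
The alternation reflects intervocalic voicing: voiceless stops become voiced between vowels. /p/ is underlying.

/vɔp/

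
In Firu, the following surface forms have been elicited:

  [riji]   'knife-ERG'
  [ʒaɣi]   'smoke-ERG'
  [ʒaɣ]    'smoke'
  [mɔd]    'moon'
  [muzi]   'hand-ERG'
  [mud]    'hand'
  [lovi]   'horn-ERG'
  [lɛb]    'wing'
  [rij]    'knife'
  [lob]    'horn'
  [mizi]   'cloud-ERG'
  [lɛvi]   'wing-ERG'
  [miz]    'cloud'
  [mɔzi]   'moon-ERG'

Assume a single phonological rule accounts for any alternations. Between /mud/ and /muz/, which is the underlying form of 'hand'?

In [muzi] and [mud] the final segment of 'hand' alternates: [z] ~ [d].
If /z/ were underlying and a rule turned it into [d] in isolation, 'cloud' would also alternate; but it has [z] in both [mizi] and [miz].
The alternation reflects intervocalic spirantization: voiced stops become fricatives between vowels. /d/ is underlying.

/mud/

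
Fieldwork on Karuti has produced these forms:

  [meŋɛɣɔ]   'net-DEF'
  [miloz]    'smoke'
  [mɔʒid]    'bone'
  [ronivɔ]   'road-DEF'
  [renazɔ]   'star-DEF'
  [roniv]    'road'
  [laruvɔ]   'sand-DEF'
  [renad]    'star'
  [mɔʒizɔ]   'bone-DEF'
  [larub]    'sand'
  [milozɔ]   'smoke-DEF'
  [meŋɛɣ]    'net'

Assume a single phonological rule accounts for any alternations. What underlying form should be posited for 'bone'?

The root 'bone' surfaces as [mɔʒid] and [mɔʒizɔ], with a stem-final [d] ~ [z] alternation.
Compare 'smoke', with invariant [z] in [miloz] and [milozɔ]: an analysis with underlying /z/ and a rule producing [d] in isolation would wrongly predict alternation here too.
The underlying segment must be /d/; voiced stops become fricatives between vowels, yielding [z] there.

/mɔʒid/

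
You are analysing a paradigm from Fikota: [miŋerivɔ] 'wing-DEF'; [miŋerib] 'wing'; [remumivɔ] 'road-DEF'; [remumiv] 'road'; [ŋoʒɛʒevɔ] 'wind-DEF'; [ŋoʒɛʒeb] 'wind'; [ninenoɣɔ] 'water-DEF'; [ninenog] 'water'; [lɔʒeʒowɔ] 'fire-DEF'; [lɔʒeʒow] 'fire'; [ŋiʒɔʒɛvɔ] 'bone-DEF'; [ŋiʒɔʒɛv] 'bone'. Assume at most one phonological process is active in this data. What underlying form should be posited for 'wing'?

/miŋerib/

The stem for 'wing' ends in [v] in [miŋerivɔ] but [b] in [miŋerib].
Compare 'road', with invariant [v] in [remumivɔ] and [remumiv]: an analysis with underlying /v/ and a rule producing [b] in isolation would wrongly predict alternation here too.
The alternation reflects intervocalic spirantization: voiced stops become fricatives between vowels. /b/ is underlying.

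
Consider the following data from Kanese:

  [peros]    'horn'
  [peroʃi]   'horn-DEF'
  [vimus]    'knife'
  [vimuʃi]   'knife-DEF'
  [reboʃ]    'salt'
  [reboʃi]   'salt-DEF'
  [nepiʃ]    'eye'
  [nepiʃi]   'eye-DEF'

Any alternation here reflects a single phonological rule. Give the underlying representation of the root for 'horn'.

'horn' shows [s] ~ [ʃ] at the end of the stem ([peros] vs [peroʃi]).
But 'eye' keeps [ʃ] in both environments ([nepiʃ], [nepiʃi]), so there is no rule changing /ʃ/ to [s] in isolation.
The underlying segment must be /s/; /s/ becomes palato-alveolar [ʃ] before a front vowel, yielding [ʃ] there.

/peros/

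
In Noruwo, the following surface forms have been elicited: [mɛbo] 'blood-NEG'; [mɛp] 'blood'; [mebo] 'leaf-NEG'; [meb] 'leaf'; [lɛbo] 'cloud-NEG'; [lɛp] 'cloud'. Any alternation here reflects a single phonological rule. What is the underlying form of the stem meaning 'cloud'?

'cloud' shows [b] ~ [p] at the end of the stem ([lɛbo] vs [lɛp]).
But 'leaf' keeps [b] in both environments ([mebo], [meb]), so there is no rule changing /b/ to [p] in isolation.
So /p/ is underlying, and a rule of intervocalic voicing — voiceless stops become voiced between vowels — gives [b].

/lɛp/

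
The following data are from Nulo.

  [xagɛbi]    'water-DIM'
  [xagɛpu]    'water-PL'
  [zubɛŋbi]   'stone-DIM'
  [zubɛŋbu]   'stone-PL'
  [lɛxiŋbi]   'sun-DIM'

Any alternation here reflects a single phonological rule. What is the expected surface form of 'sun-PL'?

[lɛxiŋbu]

The PL morpheme has two allomorphs, [-bu] and [-pu].
By contrast the DIM suffix keeps its initial [b] throughout — that segment must be underlying.
So the underlying form is /-pu/, and voiceless stops become voiced after a nasal.
After 'sun', which ends in a nasal, the suffix surfaces as [-bu], giving [lɛxiŋbu].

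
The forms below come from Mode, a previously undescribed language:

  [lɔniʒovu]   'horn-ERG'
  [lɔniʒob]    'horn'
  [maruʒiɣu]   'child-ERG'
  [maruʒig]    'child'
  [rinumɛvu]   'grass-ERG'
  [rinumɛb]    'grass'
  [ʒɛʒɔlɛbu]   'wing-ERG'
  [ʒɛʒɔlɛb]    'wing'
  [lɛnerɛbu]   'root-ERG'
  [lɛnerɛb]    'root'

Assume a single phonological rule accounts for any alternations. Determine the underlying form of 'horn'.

In [lɔniʒovu] and [lɔniʒob] the final segment of 'horn' alternates: [v] ~ [b].
The stem 'wing' ([ʒɛʒɔlɛbu], [ʒɛʒɔlɛb]) shows [b] unchanged in both environments, so [b] cannot be basic with [v] derived before the ERG suffix.
So /v/ is underlying, and a rule of word-final hardening — voiced fricatives become stops word-finally — gives [b].
Hence 'horn' is /lɔniʒov/ underlyingly.

/lɔniʒov/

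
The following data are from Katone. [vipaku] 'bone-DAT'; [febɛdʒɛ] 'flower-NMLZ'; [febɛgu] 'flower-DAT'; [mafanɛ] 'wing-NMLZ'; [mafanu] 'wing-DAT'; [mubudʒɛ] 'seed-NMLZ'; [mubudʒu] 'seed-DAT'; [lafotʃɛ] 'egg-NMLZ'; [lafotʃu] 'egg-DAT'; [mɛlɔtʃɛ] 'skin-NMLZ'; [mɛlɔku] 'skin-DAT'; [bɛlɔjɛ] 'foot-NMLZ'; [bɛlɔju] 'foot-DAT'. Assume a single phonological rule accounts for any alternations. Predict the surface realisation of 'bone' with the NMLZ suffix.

The root 'skin' surfaces as [mɛlɔtʃɛ] and [mɛlɔku], with a stem-final [tʃ] ~ [k] alternation.
The stem 'egg' ([lafotʃɛ], [lafotʃu]) shows [tʃ] unchanged in both environments, so [tʃ] cannot be basic with [k] derived before the DAT suffix.
So /k/ is underlying, and a rule of palatalization before a front vowel — /k/ and /g/ become palato-alveolar [tʃ] and [dʒ] before a front vowel — gives [tʃ].
The one attested form of 'bone', [vipaku], shows underlying /vipak/. Applying the same rule before a front vowel gives [vipatʃɛ].

[vipatʃɛ]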